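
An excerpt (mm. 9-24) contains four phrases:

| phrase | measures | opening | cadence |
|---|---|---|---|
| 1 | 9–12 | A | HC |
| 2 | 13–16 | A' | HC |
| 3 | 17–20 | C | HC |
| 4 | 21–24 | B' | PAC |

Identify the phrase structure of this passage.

Four phrases in two halves: the first half (mm. 9–16) ends with a half cadence, the second (mm. 17–24) with a perfect authentic cadence — a large antecedent–consequent pair, i.e. a double period.
Phrase 3 begins with different material from phrase 1, making it contrasting.

contrasting double period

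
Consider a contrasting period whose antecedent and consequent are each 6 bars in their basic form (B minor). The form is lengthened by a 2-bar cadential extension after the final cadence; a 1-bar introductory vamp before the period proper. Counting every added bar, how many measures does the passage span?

15 measures

Basic contrasting period: 6 + 6 = 12 bars.
12 (basic form) + 2 (cadential extension) + 1 (introduction) = 15.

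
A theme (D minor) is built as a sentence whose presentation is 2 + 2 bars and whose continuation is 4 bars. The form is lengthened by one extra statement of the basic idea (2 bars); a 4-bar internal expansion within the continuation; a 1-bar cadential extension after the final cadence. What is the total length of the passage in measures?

Basic sentence: 2 + 2 + 4 = 8 bars.
8 (basic form) + 2 (extra statement) + 4 (internal expansion) + 1 (cadential extension) = 15.

15 measures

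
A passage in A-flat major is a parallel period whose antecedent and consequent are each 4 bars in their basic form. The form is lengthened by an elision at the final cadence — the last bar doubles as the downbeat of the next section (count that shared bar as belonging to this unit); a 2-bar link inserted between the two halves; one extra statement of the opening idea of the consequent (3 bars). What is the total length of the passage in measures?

13 measures

Basic parallel period: 4 + 4 = 8 bars.
8 (basic form) + 2 (link) + 3 (extra statement) = 13.
The elision shares a bar with the next section but does not change this unit's count.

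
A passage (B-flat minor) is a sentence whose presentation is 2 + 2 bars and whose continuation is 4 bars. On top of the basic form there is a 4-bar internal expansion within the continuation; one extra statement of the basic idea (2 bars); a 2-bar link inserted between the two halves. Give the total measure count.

16 measures

Basic sentence: 2 + 2 + 4 = 8 bars.
8 (basic form) + 4 (internal expansion) + 2 (extra statement) + 2 (link) = 16.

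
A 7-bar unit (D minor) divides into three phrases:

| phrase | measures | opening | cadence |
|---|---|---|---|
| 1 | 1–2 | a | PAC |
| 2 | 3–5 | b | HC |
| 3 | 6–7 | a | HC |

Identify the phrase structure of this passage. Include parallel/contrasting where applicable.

phrase group

The final phrase closes with a half cadence, which is not stronger than the preceding half cadence; the 3 phrases lack an overall antecedent–consequent design and so form a phrase group.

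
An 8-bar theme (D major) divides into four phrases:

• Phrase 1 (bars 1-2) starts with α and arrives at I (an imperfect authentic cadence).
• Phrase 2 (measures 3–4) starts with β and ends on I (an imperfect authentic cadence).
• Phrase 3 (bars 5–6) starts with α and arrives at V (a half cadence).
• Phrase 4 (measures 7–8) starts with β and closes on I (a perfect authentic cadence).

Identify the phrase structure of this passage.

Four phrases in two halves: the first half (bars 1–4) ends with an imperfect authentic cadence, the second (bars 5–8) with a perfect authentic cadence — a large antecedent–consequent pair, i.e. a double period.
Phrase 3 begins with the same material as phrase 1, making it parallel.

parallel double period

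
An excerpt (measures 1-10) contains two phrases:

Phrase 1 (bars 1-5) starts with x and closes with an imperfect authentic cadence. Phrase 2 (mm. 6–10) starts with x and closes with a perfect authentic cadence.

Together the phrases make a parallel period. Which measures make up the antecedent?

The phrase ending with the weaker cadence (imperfect authentic cadence) is the antecedent; the one ending more conclusively (perfect authentic cadence) is the consequent. The antecedent is measures 1–5.

measures 1–5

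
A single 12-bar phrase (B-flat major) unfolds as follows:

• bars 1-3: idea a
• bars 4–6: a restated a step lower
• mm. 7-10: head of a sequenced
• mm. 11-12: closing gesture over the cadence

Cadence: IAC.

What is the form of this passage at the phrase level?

sentence

Basic idea (measures 1–3) + its repetition (measures 4–6) form the presentation; fragmentation and cadence (measures 7–12) form the continuation — the 12-bar whole is a sentence.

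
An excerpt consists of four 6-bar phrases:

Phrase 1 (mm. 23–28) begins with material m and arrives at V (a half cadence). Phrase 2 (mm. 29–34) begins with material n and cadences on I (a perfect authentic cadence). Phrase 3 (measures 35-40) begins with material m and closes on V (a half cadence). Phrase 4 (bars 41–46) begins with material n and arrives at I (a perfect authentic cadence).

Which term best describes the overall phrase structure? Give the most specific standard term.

repeated period

The cadence pattern HC–PAC–HC–PAC is weak–strong twice, and phrases 3–4 restate phrases 1–2: a period heard twice, not a double period (which would end weakly at phrase 2).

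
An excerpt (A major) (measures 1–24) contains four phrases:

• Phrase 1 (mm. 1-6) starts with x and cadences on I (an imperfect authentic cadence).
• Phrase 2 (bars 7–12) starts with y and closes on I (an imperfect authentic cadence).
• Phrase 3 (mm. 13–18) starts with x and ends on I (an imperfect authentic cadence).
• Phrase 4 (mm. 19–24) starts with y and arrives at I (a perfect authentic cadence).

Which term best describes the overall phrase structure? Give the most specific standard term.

Four phrases in two halves: the first half (bars 1–12) ends with an imperfect authentic cadence, the second (mm. 13–24) with a perfect authentic cadence — a large antecedent–consequent pair, i.e. a double period.
Phrase 3 begins with the same material as phrase 1, making it parallel.

parallel double period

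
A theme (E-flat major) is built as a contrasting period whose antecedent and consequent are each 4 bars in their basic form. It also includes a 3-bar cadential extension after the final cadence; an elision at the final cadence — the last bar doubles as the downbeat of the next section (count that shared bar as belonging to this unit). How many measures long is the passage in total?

Basic contrasting period: 4 + 4 = 8 bars.
8 (basic form) + 3 (cadential extension) = 11.
The elision shares a bar with the next section but does not change this unit's count.

11 measures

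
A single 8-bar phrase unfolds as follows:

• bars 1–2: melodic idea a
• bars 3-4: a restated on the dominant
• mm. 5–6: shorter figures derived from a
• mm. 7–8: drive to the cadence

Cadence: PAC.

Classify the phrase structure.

Basic idea (mm. 1–2) + its repetition (bars 3–4) form the presentation; fragmentation and cadence (measures 5–8) form the continuation — the 8-bar whole is a sentence.

sentence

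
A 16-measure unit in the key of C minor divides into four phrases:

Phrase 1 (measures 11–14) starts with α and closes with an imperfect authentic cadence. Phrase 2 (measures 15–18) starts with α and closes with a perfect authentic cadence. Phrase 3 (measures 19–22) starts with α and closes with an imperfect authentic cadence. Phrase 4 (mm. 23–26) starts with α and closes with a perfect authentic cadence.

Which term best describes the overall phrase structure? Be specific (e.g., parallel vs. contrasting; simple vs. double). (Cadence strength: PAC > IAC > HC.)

The cadence pattern IAC–PAC–IAC–PAC is weak–strong twice, and phrases 3–4 restate phrases 1–2: a period heard twice, not a double period (which would end weakly at phrase 2).

repeated period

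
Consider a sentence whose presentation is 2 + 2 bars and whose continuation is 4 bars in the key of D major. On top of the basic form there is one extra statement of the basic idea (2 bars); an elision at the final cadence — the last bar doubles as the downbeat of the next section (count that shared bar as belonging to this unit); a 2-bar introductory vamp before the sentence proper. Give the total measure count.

12 measures

Basic sentence: 2 + 2 + 4 = 8 bars.
8 (basic form) + 2 (extra statement) + 2 (introduction) = 12.
The elision shares a bar with the next section but does not change this unit's count.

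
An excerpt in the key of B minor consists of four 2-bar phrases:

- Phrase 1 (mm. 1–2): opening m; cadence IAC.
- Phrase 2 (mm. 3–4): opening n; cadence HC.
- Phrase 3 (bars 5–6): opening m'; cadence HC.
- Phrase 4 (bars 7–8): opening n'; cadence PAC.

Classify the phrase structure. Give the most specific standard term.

Four phrases in two halves: the first half (mm. 1–4) ends with a half cadence, the second (bars 5–8) with a perfect authentic cadence — a large antecedent–consequent pair, i.e. a double period.
Phrase 3 begins with the same material as phrase 1, making it parallel.

parallel double period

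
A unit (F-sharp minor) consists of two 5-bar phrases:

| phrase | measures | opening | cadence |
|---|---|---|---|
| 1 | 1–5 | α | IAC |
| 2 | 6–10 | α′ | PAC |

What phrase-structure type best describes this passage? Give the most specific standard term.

parallel period

Phrase 1 ends with an imperfect authentic cadence (weaker) and phrase 2 with a perfect authentic cadence (stronger): antecedent + consequent = a period.
The two phrases open with the same material (α / α′), so the period is parallel.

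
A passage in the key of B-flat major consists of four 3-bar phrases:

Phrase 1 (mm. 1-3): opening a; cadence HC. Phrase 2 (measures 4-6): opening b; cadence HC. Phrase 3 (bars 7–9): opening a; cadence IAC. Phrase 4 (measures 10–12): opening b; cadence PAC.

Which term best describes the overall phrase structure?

Four phrases in two halves: the first half (bars 1–6) ends with a half cadence, the second (bars 7–12) with a perfect authentic cadence — a large antecedent–consequent pair, i.e. a double period.
Phrase 3 begins with the same material as phrase 1, making it parallel.

parallel double period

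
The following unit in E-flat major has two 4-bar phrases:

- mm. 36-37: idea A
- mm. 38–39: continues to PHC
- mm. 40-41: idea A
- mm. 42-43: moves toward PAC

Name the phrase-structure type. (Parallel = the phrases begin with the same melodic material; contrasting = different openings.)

parallel period

Phrase 1 ends with a Phrygian half cadence (weaker) and phrase 2 with a perfect authentic cadence (stronger): antecedent + consequent = a period.
The two phrases open with the same material (A / A), so the period is parallel.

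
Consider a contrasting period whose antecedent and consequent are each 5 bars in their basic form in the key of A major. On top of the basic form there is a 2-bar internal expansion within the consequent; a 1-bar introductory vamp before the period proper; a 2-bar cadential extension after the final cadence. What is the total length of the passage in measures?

Basic contrasting period: 5 + 5 = 10 bars.
10 (basic form) + 2 (internal expansion) + 1 (introduction) + 2 (cadential extension) = 15.

15 measures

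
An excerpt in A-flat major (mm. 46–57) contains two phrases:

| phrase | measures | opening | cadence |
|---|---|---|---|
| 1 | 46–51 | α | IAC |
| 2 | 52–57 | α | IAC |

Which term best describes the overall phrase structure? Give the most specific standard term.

Both phrases have the same opening (α) and the same cadence (imperfect authentic cadence): the second is a restatement, not a consequent, so this is a repeated phrase rather than a period.

repeated phrase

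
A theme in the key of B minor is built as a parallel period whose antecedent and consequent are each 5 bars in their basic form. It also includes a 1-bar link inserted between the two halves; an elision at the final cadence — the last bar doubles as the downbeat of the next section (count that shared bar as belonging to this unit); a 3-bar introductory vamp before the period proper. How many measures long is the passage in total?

Basic parallel period: 5 + 5 = 10 bars.
10 (basic form) + 1 (link) + 3 (introduction) = 14.
The elision shares a bar with the next section but does not change this unit's count.

14 measures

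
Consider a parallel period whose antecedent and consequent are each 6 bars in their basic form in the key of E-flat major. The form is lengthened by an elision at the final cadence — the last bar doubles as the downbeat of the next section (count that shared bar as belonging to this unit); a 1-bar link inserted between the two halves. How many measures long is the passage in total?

Basic parallel period: 6 + 6 = 12 bars.
12 (basic form) + 1 (link) = 13.
The elision shares a bar with the next section but does not change this unit's count.

13 measures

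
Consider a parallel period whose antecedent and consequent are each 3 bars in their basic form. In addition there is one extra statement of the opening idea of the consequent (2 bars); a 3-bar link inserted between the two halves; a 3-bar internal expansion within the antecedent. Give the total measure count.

14 measures

Basic parallel period: 3 + 3 = 6 bars.
6 (basic form) + 2 (extra statement) + 3 (link) + 3 (internal expansion) = 14.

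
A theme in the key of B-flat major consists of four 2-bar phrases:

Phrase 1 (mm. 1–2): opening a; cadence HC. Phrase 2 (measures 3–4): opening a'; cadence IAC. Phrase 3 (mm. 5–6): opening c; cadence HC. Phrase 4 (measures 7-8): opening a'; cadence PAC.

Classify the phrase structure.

contrasting double period

Four phrases in two halves: the first half (mm. 1–4) ends with an imperfect authentic cadence, the second (measures 5–8) with a perfect authentic cadence — a large antecedent–consequent pair, i.e. a double period.
Phrase 3 begins with different material from phrase 1, making it contrasting.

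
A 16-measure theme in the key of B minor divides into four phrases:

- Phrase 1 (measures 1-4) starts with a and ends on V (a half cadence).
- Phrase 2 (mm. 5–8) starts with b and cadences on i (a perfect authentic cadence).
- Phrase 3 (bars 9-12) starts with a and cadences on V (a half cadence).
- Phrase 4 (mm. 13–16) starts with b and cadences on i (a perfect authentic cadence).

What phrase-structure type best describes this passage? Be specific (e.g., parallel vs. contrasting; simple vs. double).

repeated period

The cadence pattern HC–PAC–HC–PAC is weak–strong twice, and phrases 3–4 restate phrases 1–2: a period heard twice, not a double period (which would end weakly at phrase 2).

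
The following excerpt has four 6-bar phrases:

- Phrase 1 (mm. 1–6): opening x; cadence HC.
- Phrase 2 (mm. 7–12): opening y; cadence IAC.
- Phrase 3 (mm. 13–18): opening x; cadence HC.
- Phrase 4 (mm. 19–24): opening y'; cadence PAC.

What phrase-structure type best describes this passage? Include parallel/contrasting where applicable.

Four phrases in two halves: the first half (mm. 1-12) ends with an imperfect authentic cadence, the second (measures 13-24) with a perfect authentic cadence — a large antecedent–consequent pair, i.e. a double period.
Phrase 3 begins with the same material as phrase 1, making it parallel.

parallel double period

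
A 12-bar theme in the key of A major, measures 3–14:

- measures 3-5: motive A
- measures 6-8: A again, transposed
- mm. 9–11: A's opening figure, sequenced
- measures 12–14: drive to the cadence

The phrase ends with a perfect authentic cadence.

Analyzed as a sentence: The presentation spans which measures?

The presentation of a sentence is the basic idea (measures 3-5) plus its repetition (mm. 6–8); the presentation is therefore mm. 3-8.

measures 3–8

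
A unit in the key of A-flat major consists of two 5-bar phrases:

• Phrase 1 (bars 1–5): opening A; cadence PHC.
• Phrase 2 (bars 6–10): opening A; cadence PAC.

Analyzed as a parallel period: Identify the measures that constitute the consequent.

The antecedent is the phrase ending with the weaker cadence (Phrygian half cadence, phrase 1) and the consequent the one ending more conclusively (perfect authentic cadence, phrase 2); the consequent is mm. 6–10.

measures 6–10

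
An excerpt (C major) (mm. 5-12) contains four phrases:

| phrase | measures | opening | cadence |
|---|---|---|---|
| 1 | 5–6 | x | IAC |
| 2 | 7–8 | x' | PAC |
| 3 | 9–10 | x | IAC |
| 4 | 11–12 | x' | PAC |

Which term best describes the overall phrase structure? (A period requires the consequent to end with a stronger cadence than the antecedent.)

repeated period

The cadence pattern IAC–PAC–IAC–PAC is weak–strong twice, and phrases 3–4 restate phrases 1–2: a period heard twice, not a double period (which would end weakly at phrase 2).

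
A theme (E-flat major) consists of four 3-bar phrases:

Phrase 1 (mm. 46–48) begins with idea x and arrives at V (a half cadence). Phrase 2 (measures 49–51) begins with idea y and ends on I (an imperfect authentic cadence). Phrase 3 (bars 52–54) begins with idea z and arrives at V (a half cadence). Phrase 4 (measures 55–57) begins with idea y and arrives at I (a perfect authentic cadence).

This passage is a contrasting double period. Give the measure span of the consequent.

measures 52–57

In a double period the four phrases pair into a large antecedent (phrases 1–2, ending imperfect authentic cadence) and a large consequent (phrases 3–4, ending perfect authentic cadence). The consequent spans bars 52–57.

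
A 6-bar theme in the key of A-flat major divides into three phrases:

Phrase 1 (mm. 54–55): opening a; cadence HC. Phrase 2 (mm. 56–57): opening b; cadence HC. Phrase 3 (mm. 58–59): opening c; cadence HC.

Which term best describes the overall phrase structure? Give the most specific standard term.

phrase group

The final phrase closes with a half cadence, which is not stronger than the preceding half cadence; the 3 phrases lack an overall antecedent–consequent design and so form a phrase group.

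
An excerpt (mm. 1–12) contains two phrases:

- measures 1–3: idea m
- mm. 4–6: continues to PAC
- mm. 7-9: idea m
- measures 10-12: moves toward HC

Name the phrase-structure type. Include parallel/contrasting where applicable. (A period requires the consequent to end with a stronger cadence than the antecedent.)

The second phrase closes with a half cadence, which is not stronger than the first phrase's perfect authentic cadence; without a weak→strong cadential pair there is no antecedent–consequent relationship, so this is a phrase group rather than a period.

phrase group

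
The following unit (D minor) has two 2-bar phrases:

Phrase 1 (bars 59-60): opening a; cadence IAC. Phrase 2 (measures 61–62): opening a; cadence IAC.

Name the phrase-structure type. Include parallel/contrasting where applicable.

Both phrases have the same opening (a) and the same cadence (imperfect authentic cadence): the second is a restatement, not a consequent, so this is a repeated phrase rather than a period.

repeated phrase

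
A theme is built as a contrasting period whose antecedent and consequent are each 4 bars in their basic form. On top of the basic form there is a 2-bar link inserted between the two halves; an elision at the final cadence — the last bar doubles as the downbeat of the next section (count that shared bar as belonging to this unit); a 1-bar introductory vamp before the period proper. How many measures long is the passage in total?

Basic contrasting period: 4 + 4 = 8 bars.
8 (basic form) + 2 (link) + 1 (introduction) = 11.
The elision shares a bar with the next section but does not change this unit's count.

11 measures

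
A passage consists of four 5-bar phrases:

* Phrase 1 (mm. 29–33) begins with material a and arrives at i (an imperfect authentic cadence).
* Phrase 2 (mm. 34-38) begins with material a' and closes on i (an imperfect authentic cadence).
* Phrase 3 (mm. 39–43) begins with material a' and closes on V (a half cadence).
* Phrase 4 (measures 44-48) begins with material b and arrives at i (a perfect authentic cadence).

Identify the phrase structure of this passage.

parallel double period

Four phrases in two halves: the first half (measures 29-38) ends with an imperfect authentic cadence, the second (bars 39–48) with a perfect authentic cadence — a large antecedent–consequent pair, i.e. a double period.
Phrase 3 begins with the same material as phrase 1, making it parallel.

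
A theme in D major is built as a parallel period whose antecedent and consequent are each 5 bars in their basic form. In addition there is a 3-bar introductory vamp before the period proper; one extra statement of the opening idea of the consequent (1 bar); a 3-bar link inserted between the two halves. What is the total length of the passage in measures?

Basic parallel period: 5 + 5 = 10 bars.
10 (basic form) + 3 (introduction) + 1 (extra statement) + 3 (link) = 17.

17 measures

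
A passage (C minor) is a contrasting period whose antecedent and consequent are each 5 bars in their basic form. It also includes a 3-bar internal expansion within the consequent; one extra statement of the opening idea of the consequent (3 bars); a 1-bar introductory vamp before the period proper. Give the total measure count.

17 measures

Basic contrasting period: 5 + 5 = 10 bars.
10 (basic form) + 3 (internal expansion) + 3 (extra statement) + 1 (introduction) = 17.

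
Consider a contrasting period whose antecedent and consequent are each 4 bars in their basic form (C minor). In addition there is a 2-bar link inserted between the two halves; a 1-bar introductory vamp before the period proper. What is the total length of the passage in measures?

Basic contrasting period: 4 + 4 = 8 bars.
8 (basic form) + 2 (link) + 1 (introduction) = 11.

11 measures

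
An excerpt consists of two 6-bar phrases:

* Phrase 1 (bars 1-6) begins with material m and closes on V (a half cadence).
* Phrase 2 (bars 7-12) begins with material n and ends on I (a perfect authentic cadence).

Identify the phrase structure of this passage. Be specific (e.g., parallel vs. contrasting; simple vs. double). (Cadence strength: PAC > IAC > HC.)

contrasting period

Phrase 1 ends with a half cadence (weaker) and phrase 2 with a perfect authentic cadence (stronger): antecedent + consequent = a period.
The two phrases open with different material (m / n), so the period is contrasting.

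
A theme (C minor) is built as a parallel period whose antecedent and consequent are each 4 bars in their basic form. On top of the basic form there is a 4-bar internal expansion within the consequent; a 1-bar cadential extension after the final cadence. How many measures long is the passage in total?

13 measures

Basic parallel period: 4 + 4 = 8 bars.
8 (basic form) + 4 (internal expansion) + 1 (cadential extension) = 13.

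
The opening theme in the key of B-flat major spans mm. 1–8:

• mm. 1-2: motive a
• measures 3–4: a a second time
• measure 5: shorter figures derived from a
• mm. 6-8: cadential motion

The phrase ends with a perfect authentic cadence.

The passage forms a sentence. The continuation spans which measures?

After the presentation (mm. 1–4), the continuation covers the fragmentation through the cadence: mm. 5–8.

measures 5–8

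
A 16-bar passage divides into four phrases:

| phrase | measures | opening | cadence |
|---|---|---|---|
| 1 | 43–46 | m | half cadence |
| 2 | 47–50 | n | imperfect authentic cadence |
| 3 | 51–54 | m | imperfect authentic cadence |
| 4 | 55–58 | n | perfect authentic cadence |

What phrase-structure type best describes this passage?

Four phrases in two halves: the first half (measures 43–50) ends with an imperfect authentic cadence, the second (mm. 51-58) with a perfect authentic cadence — a large antecedent–consequent pair, i.e. a double period.
Phrase 3 begins with the same material as phrase 1, making it parallel.

parallel double period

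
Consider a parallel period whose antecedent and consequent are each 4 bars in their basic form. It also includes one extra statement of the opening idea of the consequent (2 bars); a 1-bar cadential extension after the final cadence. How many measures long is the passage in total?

11 measures

Basic parallel period: 4 + 4 = 8 bars.
8 (basic form) + 2 (extra statement) + 1 (cadential extension) = 11.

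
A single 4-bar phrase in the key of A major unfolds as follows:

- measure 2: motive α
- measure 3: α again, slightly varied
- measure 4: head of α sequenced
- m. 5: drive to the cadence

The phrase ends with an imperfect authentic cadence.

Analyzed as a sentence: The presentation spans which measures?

The presentation of a sentence is the basic idea (bar 2) plus its repetition (measure 3); the presentation is therefore mm. 2-3.

measures 2–3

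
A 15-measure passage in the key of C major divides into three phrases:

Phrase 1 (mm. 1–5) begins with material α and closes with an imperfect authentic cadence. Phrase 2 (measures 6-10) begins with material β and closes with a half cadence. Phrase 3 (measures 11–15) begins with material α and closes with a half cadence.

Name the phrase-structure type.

phrase group

The final phrase closes with a half cadence, which is not stronger than the preceding half cadence; the 3 phrases lack an overall antecedent–consequent design and so form a phrase group.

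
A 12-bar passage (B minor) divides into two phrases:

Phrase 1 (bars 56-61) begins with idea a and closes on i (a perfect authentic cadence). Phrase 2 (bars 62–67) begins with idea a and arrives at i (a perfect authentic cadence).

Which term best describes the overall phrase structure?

repeated phrase

Both phrases have the same opening (a) and the same cadence (perfect authentic cadence): the second is a restatement, not a consequent, so this is a repeated phrase rather than a period.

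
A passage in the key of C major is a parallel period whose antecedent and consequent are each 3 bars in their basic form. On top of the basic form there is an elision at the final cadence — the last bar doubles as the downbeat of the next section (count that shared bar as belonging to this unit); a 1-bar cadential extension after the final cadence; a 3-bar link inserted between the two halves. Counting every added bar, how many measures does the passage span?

Basic parallel period: 3 + 3 = 6 bars.
6 (basic form) + 1 (cadential extension) + 3 (link) = 10.
The elision shares a bar with the next section but does not change this unit's count.

10 measures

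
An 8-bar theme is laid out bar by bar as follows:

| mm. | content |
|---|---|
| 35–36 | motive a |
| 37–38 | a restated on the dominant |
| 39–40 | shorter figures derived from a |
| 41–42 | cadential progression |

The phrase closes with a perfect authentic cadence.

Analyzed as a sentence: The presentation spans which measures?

measures 35–38

The presentation of a sentence is the basic idea (measures 35-36) plus its repetition (bars 37–38); the presentation is therefore bars 35–38.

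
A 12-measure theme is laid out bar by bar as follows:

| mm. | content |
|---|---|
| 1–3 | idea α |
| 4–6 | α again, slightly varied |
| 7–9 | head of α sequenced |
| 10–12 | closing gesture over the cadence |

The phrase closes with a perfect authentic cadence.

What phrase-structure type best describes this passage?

sentence

Basic idea (mm. 1-3) + its repetition (mm. 4–6) form the presentation; fragmentation and cadence (measures 7–12) form the continuation — the 12-bar whole is a sentence.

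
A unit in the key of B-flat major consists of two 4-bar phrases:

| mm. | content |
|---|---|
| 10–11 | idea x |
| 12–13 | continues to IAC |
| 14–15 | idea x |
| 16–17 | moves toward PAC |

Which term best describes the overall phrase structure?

Phrase 1 ends with an imperfect authentic cadence (weaker) and phrase 2 with a perfect authentic cadence (stronger): antecedent + consequent = a period.
The two phrases open with the same material (x / x), so the period is parallel.

parallel period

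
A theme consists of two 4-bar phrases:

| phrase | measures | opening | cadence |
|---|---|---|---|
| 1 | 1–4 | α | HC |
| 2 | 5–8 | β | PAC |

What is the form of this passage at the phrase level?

Phrase 1 ends with a half cadence (weaker) and phrase 2 with a perfect authentic cadence (stronger): antecedent + consequent = a period.
The two phrases open with different material (α / β), so the period is contrasting.

contrasting period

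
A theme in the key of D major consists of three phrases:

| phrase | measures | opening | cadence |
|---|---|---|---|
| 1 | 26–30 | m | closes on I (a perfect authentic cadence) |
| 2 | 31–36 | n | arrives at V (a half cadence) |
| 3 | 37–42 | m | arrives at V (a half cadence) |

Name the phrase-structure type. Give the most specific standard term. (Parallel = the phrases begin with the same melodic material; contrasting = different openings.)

The final phrase closes with a half cadence, which is not stronger than the preceding half cadence; the 3 phrases lack an overall antecedent–consequent design and so form a phrase group.

phrase group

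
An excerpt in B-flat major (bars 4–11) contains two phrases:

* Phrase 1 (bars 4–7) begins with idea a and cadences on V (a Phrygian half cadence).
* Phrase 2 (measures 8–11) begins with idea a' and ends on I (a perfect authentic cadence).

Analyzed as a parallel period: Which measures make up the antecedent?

measures 4–7

The antecedent is the phrase ending with the weaker cadence (Phrygian half cadence, phrase 1) and the consequent the one ending more conclusively (perfect authentic cadence, phrase 2); the antecedent is mm. 4–7.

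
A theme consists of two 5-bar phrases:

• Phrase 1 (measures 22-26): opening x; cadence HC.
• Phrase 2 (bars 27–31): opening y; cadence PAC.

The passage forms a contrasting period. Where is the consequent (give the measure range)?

measures 27–31

The antecedent is the phrase ending with the weaker cadence (half cadence, phrase 1) and the consequent the one ending more conclusively (perfect authentic cadence, phrase 2); the consequent is mm. 27–31.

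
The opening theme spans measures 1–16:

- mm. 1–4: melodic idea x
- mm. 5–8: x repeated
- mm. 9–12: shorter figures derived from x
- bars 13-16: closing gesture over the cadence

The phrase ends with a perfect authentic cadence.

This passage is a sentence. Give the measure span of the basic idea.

The presentation of a sentence is the basic idea (bars 1-4) plus its repetition (measures 5-8); the basic idea is therefore mm. 1–4.

measures 1–4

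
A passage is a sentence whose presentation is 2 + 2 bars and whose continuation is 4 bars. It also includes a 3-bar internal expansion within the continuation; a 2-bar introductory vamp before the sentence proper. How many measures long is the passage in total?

Basic sentence: 2 + 2 + 4 = 8 bars.
8 (basic form) + 3 (internal expansion) + 2 (introduction) = 13.

13 measures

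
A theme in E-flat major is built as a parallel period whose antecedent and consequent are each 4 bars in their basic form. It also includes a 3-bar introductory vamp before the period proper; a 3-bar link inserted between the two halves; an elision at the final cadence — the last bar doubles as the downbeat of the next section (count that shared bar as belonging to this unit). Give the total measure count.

Basic parallel period: 4 + 4 = 8 bars.
8 (basic form) + 3 (introduction) + 3 (link) = 14.
The elision shares a bar with the next section but does not change this unit's count.

14 measures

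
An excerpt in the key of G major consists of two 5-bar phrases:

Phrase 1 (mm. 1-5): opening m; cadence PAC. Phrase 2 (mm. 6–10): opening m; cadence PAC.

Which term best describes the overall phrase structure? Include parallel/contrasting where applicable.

Both phrases have the same opening (m) and the same cadence (perfect authentic cadence): the second is a restatement, not a consequent, so this is a repeated phrase rather than a period.

repeated phrase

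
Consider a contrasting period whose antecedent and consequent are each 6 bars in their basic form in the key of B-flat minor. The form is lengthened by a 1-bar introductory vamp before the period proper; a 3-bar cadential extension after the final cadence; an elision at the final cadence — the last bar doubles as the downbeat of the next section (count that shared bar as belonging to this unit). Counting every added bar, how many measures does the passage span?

Basic contrasting period: 6 + 6 = 12 bars.
12 (basic form) + 1 (introduction) + 3 (cadential extension) = 16.
The elision shares a bar with the next section but does not change this unit's count.

16 measures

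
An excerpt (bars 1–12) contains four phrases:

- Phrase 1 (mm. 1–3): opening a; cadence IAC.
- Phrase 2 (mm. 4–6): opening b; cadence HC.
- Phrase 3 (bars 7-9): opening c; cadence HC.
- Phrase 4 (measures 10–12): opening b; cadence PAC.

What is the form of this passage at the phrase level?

Four phrases in two halves: the first half (bars 1-6) ends with a half cadence, the second (measures 7-12) with a perfect authentic cadence — a large antecedent–consequent pair, i.e. a double period.
Phrase 3 begins with different material from phrase 1, making it contrasting.

contrasting double period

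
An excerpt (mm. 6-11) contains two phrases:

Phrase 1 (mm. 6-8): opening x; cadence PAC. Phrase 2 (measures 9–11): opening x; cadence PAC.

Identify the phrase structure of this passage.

repeated phrase

Both phrases have the same opening (x) and the same cadence (perfect authentic cadence): the second is a restatement, not a consequent, so this is a repeated phrase rather than a period.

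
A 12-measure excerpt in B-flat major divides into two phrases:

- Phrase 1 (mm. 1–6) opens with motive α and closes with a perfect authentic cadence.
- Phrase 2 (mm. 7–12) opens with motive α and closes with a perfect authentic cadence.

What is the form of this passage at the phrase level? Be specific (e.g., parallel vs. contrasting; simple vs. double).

Both phrases have the same opening (α) and the same cadence (perfect authentic cadence): the second is a restatement, not a consequent, so this is a repeated phrase rather than a period.

repeated phrase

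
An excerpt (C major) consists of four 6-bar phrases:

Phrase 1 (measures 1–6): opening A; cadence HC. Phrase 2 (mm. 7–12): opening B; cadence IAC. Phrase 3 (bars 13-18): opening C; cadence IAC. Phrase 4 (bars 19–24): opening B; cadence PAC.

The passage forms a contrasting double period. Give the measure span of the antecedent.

In a double period the first pair of phrases (ending imperfect authentic cadence) is the large antecedent and the second pair (ending perfect authentic cadence) is the large consequent; the antecedent is measures 1–12.

measures 1–12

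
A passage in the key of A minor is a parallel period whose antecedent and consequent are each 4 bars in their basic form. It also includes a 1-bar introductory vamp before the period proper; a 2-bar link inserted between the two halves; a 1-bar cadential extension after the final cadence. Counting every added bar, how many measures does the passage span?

Basic parallel period: 4 + 4 = 8 bars.
8 (basic form) + 1 (introduction) + 2 (link) + 1 (cadential extension) = 12.

12 measures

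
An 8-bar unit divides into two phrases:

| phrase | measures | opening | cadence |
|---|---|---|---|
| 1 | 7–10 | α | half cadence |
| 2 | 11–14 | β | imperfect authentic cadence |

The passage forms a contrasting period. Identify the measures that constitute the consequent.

The antecedent is the phrase ending with the weaker cadence (half cadence, phrase 1) and the consequent the one ending more conclusively (imperfect authentic cadence, phrase 2); the consequent is mm. 11–14.

measures 11–14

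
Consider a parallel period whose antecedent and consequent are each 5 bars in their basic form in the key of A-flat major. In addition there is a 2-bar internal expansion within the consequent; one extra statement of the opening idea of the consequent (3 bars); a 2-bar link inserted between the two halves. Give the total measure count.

17 measures

Basic parallel period: 5 + 5 = 10 bars.
10 (basic form) + 2 (internal expansion) + 3 (extra statement) + 2 (link) = 17.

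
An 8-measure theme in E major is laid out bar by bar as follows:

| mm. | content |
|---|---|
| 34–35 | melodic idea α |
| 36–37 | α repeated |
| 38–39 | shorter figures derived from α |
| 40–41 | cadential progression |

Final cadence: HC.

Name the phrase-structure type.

Basic idea (measures 34–35) + its repetition (measures 36-37) form the presentation; fragmentation and cadence (bars 38–41) form the continuation — the 8-bar whole is a sentence.

sentence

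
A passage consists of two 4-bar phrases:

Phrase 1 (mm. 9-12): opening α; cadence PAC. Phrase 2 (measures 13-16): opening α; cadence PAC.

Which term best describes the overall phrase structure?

Both phrases have the same opening (α) and the same cadence (perfect authentic cadence): the second is a restatement, not a consequent, so this is a repeated phrase rather than a period.

repeated phrase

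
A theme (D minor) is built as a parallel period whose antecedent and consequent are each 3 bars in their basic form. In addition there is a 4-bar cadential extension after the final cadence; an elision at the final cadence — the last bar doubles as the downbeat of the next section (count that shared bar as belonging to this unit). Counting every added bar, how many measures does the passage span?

Basic parallel period: 3 + 3 = 6 bars.
6 (basic form) + 4 (cadential extension) = 10.
The elision shares a bar with the next section but does not change this unit's count.

10 measures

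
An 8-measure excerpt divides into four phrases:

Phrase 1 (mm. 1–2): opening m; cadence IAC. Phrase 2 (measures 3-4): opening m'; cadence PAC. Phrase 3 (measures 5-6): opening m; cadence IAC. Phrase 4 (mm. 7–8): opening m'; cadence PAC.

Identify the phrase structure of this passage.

repeated period

The cadence pattern IAC–PAC–IAC–PAC is weak–strong twice, and phrases 3–4 restate phrases 1–2: a period heard twice, not a double period (which would end weakly at phrase 2).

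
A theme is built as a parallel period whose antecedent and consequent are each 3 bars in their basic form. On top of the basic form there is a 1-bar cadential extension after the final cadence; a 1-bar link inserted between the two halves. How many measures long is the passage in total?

Basic parallel period: 3 + 3 = 6 bars.
6 (basic form) + 1 (cadential extension) + 1 (link) = 8.

8 measures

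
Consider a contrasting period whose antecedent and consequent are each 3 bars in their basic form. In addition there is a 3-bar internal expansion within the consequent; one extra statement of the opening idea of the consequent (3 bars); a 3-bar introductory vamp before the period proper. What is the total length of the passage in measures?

Basic contrasting period: 3 + 3 = 6 bars.
6 (basic form) + 3 (internal expansion) + 3 (extra statement) + 3 (introduction) = 15.

15 measures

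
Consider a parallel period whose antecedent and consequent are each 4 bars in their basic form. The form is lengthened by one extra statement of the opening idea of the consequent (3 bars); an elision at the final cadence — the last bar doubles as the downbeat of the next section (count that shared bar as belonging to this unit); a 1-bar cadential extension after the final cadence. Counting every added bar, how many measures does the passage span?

Basic parallel period: 4 + 4 = 8 bars.
8 (basic form) + 3 (extra statement) + 1 (cadential extension) = 12.
The elision shares a bar with the next section but does not change this unit's count.

12 measures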